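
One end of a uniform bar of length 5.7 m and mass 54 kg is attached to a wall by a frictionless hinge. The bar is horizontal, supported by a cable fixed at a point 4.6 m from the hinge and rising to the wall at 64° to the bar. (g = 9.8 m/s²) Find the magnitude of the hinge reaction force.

|H| ≈ 257 N

Take torques about the hinge: T sin 64° · 4.6 = 54×9.8×2.85 = 1508.2 N·m.
So T = 1508.2 / (0.8988 × 4.6) = 364.79 N.
ΣF_x = 0: H_x = T cos 64° = 159.91 N.
ΣF_y = 0: H_y = (54×9.8) − T sin 64° = 529.2 − 327.87 = 201.33 N.
|H| = √(H_x² + H_y²) = √((159.91)² + (201.33)²) = 257.11 N.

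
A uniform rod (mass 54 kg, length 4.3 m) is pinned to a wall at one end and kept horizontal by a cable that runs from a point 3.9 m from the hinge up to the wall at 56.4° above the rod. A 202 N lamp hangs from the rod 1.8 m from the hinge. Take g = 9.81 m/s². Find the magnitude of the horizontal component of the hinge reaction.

H_x ≈ 256 N

Take torques about the hinge: T sin 56.4° · 3.9 = 54×9.81×2.15 + 202×1.8 = 1502.5 N·m.
So T = 1502.5 / (0.8329 × 3.9) = 462.55 N.
ΣF_x = 0: H_x = T cos 56.4° = 255.97 N.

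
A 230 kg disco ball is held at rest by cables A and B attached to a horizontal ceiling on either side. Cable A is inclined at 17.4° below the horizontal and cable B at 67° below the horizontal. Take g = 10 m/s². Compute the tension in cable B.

Weight W = 230 × 10 = 2300 N acts straight down.
Horizontal: T_A cos 17.4° = T_B cos 67°  →  T_A = 0.4095 T_B.
Vertical: T_A sin 17.4° + T_B sin 67° = 2300.
Substituting the horizontal relation into the vertical equation gives 1.043 T_B = 2300, so T_B = 2205 N.

T_B ≈ 2210 N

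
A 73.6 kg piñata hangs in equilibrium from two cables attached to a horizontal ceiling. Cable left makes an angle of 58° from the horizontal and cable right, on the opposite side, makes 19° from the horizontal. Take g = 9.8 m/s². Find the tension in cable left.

T_left ≈ 700 N

Weight W = 73.6 × 9.8 = 721.3 N acts straight down.
Horizontal: T_left cos 58° = T_right cos 19°  →  T_right = 0.5605 T_left.
Vertical: T_left sin 58° + T_right sin 19° = 721.3.
Substituting the horizontal relation into the vertical equation gives 1.031 T_left = 721.3, so T_left = 699.9 N.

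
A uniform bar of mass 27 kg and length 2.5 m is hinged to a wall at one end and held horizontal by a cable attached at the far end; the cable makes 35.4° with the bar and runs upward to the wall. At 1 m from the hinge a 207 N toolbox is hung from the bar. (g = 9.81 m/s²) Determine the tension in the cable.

T ≈ 372 N

Take torques about the hinge: T sin 35.4° · 2.5 = 27×9.81×1.25 + 207×1 = 538.09 N·m.
So T = 538.09 / (0.5793 × 2.5) = 371.56 N.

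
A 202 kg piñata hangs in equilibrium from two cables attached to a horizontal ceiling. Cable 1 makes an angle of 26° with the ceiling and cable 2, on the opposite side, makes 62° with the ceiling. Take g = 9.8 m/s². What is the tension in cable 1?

Weight W = 202 × 9.8 = 1980 N acts straight down.
Horizontal: T_1 cos 26° = T_2 cos 62°  →  T_2 = 1.914 T_1.
Vertical: T_1 sin 26° + T_2 sin 62° = 1980.
Substituting the horizontal relation into the vertical equation gives 2.129 T_1 = 1980, so T_1 = 929.9 N.

T_1 ≈ 930 N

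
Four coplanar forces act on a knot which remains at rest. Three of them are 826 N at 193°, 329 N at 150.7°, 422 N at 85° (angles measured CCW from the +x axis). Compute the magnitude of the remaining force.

Sum the known components: ΣF_x = -1055 N, ΣF_y = 395.6 N.
For equilibrium the remaining force must supply (−ΣF_x, −ΣF_y) = (1055, -395.6) N.
Magnitude = √((1055)² + (-395.6)²) = 1127 N; direction = atan2(-395.6, 1055) = 339.4°.

F ≈ 1130 N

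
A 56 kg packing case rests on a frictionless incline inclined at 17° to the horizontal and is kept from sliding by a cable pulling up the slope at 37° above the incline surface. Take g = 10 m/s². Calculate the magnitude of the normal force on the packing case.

Take axes along and perpendicular to the incline. Weight components: W sin 17° = 163.7 N down-slope, W cos 17° = 535.5 N into the surface.
Along incline: T cos 37° = W sin 17° → T = 205 N.
Perpendicular: N = W cos 17° − T sin 37° = 412.2 N.

N ≈ 412 N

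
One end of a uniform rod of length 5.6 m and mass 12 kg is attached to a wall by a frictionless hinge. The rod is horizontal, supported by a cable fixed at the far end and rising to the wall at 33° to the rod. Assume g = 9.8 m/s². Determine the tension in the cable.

Take torques about the hinge: T sin 33° · 5.6 = 12×9.8×2.8 = 329.28 N·m.
So T = 329.28 / (0.5446 × 5.6) = 107.96 N.

T ≈ 108 N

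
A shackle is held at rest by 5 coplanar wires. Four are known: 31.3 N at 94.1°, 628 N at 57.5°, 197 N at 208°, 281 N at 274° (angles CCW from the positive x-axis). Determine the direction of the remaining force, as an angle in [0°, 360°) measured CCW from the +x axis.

θ ≈ 226°

Sum the known components: ΣF_x = 180.8 N, ΣF_y = 188.1 N.
For equilibrium the remaining force must supply (−ΣF_x, −ΣF_y) = (-180.8, -188.1) N.
Magnitude = √((-180.8)² + (-188.1)²) = 260.9 N; direction = atan2(-188.1, -180.8) = 226.1°.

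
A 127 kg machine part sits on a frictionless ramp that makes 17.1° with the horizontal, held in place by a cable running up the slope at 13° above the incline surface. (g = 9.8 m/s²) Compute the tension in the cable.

Take axes along and perpendicular to the incline. Weight components: W sin 17.1° = 366 N down-slope, W cos 17.1° = 1190 N into the surface.
Along incline: T cos 13° = W sin 17.1° → T = 375.6 N.
Perpendicular: N = W cos 17.1° − T sin 13° = 1105 N.

T ≈ 376 N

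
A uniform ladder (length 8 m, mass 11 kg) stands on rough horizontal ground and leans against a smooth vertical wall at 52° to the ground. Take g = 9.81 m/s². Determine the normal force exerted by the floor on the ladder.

N_floor ≈ 108 N

ΣF_y = 0: N_floor = 11×9.81 = 107.91 N.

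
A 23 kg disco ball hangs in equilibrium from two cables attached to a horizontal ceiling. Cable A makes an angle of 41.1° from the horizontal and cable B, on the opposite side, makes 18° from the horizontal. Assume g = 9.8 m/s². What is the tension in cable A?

Weight W = 23 × 9.8 = 225.4 N acts straight down.
Horizontal: T_A cos 41.1° = T_B cos 18°  →  T_B = 0.7923 T_A.
Vertical: T_A sin 41.1° + T_B sin 18° = 225.4.
Substituting the horizontal relation into the vertical equation gives 0.9022 T_A = 225.4, so T_A = 249.8 N.

T_A ≈ 250 N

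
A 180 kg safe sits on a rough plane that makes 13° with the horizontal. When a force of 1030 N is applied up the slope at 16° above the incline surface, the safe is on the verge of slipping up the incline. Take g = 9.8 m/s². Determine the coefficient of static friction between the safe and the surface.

μ ≈ 0.413

On the verge of sliding up the incline, friction is at its maximum μN and acts down the slope.
Perpendicular to incline: N = W cos 13° − P sin 16° = 1719 − 283.9 = 1435 N.
Along incline: P cos 16° − μN = W sin 13° → μ = −(W sin 13° − P cos 16°) / N = 0.4135.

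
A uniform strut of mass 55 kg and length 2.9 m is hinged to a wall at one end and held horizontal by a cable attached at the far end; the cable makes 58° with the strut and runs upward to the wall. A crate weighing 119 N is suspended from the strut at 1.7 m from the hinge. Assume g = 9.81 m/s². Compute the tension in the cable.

T ≈ 400 N

Take torques about the hinge: T sin 58° · 2.9 = 55×9.81×1.45 + 119×1.7 = 984.65 N·m.
So T = 984.65 / (0.8480 × 2.9) = 400.37 N.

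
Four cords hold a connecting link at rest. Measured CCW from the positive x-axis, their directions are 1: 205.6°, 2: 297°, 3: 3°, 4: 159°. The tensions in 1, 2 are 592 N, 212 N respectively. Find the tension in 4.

Resolve: ΣF_x = 592 cos 205.6° + 212 cos 297° + T_3 cos 3° + T_4 cos 159° = 0.
        ΣF_y = 592 sin 205.6° + 212 sin 297° + T_3 sin 3° + T_4 sin 159° = 0.
The known terms sum to (-437.6, -444.7) N, so 0.9986 T_3 − 0.9336 T_4 = 437.6 and 0.0523 T_3 + 0.3584 T_4 = 444.7.
Solving simultaneously: T_3 = 1406 N, T_4 = 1035 N.

T_4 ≈ 1040 N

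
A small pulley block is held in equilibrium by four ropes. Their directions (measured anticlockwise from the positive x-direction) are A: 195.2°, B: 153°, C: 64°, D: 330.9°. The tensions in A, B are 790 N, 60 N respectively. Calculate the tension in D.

T_D ≈ 655 N

Resolve: ΣF_x = 790 cos 195.2° + 60 cos 153° + T_C cos 64° + T_D cos 330.9° = 0.
        ΣF_y = 790 sin 195.2° + 60 sin 153° + T_C sin 64° + T_D sin 330.9° = 0.
The known terms sum to (-815.8, -179.9) N, so 0.4384 T_C + 0.8738 T_D = 815.8 and 0.8988 T_C − 0.4863 T_D = 179.9.
Solving simultaneously: T_C = 554.8 N, T_D = 655.4 N.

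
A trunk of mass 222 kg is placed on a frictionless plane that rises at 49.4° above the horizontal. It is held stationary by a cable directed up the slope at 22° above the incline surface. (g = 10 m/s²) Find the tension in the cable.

T ≈ 1820 N

Take axes along and perpendicular to the incline. Weight components: W sin 49.4° = 1686 N down-slope, W cos 49.4° = 1445 N into the surface.
Along incline: T cos 22° = W sin 49.4° → T = 1818 N.
Perpendicular: N = W cos 49.4° − T sin 22° = 763.7 N.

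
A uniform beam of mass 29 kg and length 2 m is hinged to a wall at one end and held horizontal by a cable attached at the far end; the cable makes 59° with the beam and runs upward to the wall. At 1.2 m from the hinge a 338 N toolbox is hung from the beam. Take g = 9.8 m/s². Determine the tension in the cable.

Take torques about the hinge: T sin 59° · 2 = 29×9.8×1 + 338×1.2 = 689.8 N·m.
So T = 689.8 / (0.8572 × 2) = 402.37 N.

T ≈ 402 N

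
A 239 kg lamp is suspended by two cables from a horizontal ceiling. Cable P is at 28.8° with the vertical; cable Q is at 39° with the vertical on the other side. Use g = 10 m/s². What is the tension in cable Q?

T_Q ≈ 1240 N

Angles from the horizontal: cable P is 90° − 28.8° = 61.2°, cable Q is 90° − 39° = 51°.
Weight W = 239 × 10 = 2390 N acts straight down.
Horizontal: T_P cos 61.2° = T_Q cos 51°  →  T_P = 1.306 T_Q.
Vertical: T_P sin 61.2° + T_Q sin 51° = 2390.
Substituting the horizontal relation into the vertical equation gives 1.922 T_Q = 2390, so T_Q = 1244 N.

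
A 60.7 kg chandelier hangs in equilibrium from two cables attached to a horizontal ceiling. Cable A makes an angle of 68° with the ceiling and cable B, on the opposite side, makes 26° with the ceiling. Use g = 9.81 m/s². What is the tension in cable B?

T_B ≈ 224 N

Weight W = 60.7 × 9.81 = 595.5 N acts straight down.
Horizontal: T_A cos 68° = T_B cos 26°  →  T_A = 2.399 T_B.
Vertical: T_A sin 68° + T_B sin 26° = 595.5.
Substituting the horizontal relation into the vertical equation gives 2.663 T_B = 595.5, so T_B = 223.6 N.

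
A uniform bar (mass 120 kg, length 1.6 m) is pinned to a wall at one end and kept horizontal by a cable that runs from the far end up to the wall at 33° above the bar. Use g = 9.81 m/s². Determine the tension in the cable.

Take torques about the hinge: T sin 33° · 1.6 = 120×9.81×0.8 = 941.76 N·m.
So T = 941.76 / (0.5446 × 1.6) = 1080.7 N.

T ≈ 1080 N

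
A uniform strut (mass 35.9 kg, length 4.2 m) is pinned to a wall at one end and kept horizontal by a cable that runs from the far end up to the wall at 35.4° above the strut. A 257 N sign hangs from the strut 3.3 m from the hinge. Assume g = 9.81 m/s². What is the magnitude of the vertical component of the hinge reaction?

|H_y| ≈ 231 N

Take torques about the hinge: T sin 35.4° · 4.2 = 35.9×9.81×2.1 + 257×3.3 = 1587.7 N·m.
So T = 1587.7 / (0.5793 × 4.2) = 652.56 N.
ΣF_y = 0: H_y = (35.9×9.81 + 257) − T sin 35.4° = 609.18 − 378.02 = 231.16 N.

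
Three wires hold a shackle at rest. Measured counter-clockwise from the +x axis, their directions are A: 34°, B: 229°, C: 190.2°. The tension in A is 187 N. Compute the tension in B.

T_B ≈ 120 N

Resolve: ΣF_x = 187 cos 34° + T_B cos 229° + T_C cos 190.2° = 0.
        ΣF_y = 187 sin 34° + T_B sin 229° + T_C sin 190.2° = 0.
The known terms sum to (155, 104.6) N, so -0.6561 T_B − 0.9842 T_C = -155 and -0.7547 T_B − 0.1771 T_C = -104.6.
Solving simultaneously: T_B = 120.4 N, T_C = 77.24 N.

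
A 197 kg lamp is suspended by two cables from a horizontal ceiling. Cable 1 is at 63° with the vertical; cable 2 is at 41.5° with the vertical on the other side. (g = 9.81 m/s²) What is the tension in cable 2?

T_2 ≈ 1780 N

Angles from the horizontal: cable 1 is 90° − 63° = 27°, cable 2 is 90° − 41.5° = 48.5°.
Weight W = 197 × 9.81 = 1933 N acts straight down.
Horizontal: T_1 cos 27° = T_2 cos 48.5°  →  T_1 = 0.7437 T_2.
Vertical: T_1 sin 27° + T_2 sin 48.5° = 1933.
Substituting the horizontal relation into the vertical equation gives 1.087 T_2 = 1933, so T_2 = 1779 N.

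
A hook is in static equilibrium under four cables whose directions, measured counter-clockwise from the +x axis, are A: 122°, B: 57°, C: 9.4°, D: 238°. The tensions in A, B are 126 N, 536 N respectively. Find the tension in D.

Resolve: ΣF_x = 126 cos 122° + 536 cos 57° + T_C cos 9.4° + T_D cos 238° = 0.
        ΣF_y = 126 sin 122° + 536 sin 57° + T_C sin 9.4° + T_D sin 238° = 0.
The known terms sum to (225.2, 556.4) N, so 0.9866 T_C − 0.5299 T_D = -225.2 and 0.1633 T_C − 0.8480 T_D = -556.4.
Solving simultaneously: T_C = 138.5 N, T_D = 682.7 N.

T_D ≈ 683 N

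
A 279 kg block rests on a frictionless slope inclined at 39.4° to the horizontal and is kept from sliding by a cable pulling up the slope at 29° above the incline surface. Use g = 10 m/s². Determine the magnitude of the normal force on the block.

Take axes along and perpendicular to the incline. Weight components: W sin 39.4° = 1771 N down-slope, W cos 39.4° = 2156 N into the surface.
Along incline: T cos 29° = W sin 39.4° → T = 2025 N.
Perpendicular: N = W cos 39.4° − T sin 29° = 1174 N.

N ≈ 1170 N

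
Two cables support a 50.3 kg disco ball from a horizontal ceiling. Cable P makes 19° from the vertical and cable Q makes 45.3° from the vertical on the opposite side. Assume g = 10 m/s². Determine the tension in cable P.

T_P ≈ 397 N

Angles from the horizontal: cable P is 90° − 19° = 71°, cable Q is 90° − 45.3° = 44.7°.
Weight W = 50.3 × 10 = 503 N acts straight down.
Horizontal: T_P cos 71° = T_Q cos 44.7°  →  T_Q = 0.458 T_P.
Vertical: T_P sin 71° + T_Q sin 44.7° = 503.
Substituting the horizontal relation into the vertical equation gives 1.268 T_P = 503, so T_P = 396.8 N.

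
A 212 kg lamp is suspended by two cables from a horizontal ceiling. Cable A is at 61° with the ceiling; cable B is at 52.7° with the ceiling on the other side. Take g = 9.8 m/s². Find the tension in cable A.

Weight W = 212 × 9.8 = 2078 N acts straight down.
Horizontal: T_A cos 61° = T_B cos 52.7°  →  T_B = 0.8 T_A.
Vertical: T_A sin 61° + T_B sin 52.7° = 2078.
Substituting the horizontal relation into the vertical equation gives 1.511 T_A = 2078, so T_A = 1375 N.

T_A ≈ 1370 N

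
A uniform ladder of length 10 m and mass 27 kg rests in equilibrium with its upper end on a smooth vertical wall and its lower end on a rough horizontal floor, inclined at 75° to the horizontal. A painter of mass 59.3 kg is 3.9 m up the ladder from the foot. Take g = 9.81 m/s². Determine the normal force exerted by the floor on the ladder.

ΣF_y = 0: N_floor = 27×9.81 + 59.3×9.81 = 846.6 N.

N_floor ≈ 847 N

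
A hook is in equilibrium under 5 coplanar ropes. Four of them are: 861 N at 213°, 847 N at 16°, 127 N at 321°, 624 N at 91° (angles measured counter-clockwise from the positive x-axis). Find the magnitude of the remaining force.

F ≈ 357 N

Sum the known components: ΣF_x = 179.9 N, ΣF_y = 308.5 N.
For equilibrium the remaining force must supply (−ΣF_x, −ΣF_y) = (-179.9, -308.5) N.
Magnitude = √((-179.9)² + (-308.5)²) = 357.1 N; direction = atan2(-308.5, -179.9) = 239.8°.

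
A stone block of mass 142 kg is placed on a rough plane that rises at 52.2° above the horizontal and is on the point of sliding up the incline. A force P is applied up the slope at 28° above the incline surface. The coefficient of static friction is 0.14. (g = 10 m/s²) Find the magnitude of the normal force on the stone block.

N ≈ 255 N

On the verge of sliding up the incline, friction equals μN and acts down the slope.
Perpendicular: N + P sin 28° = W cos 52.2° = 870.3 N.
Along incline: P cos 28° = W sin 52.2° + μN  with W sin 52.2° = 1122 N.
Solving the pair for P and N: P = 1311 N, N = 254.8 N (and f = μN = 35.67 N).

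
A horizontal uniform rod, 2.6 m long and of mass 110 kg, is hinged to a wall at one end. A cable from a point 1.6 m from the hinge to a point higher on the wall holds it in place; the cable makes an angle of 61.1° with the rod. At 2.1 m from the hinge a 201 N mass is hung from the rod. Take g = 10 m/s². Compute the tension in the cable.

T ≈ 1320 N

Take torques about the hinge: T sin 61.1° · 1.6 = 110×10×1.3 + 201×2.1 = 1852.1 N·m.
So T = 1852.1 / (0.8755 × 1.6) = 1322.2 N.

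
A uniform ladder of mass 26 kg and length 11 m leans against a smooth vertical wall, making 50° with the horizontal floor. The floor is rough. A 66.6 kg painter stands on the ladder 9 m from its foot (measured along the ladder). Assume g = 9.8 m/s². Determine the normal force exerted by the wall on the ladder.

N_wall ≈ 555 N

Torques about the foot: N_wall · 11 sin 50° = 26×9.8×5.5 cos 50° + 66.6×9.8×9 cos 50° → N_wall = 554.99 N.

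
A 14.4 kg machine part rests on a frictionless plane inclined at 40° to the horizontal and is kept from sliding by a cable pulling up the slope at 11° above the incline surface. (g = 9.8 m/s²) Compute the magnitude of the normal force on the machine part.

Take axes along and perpendicular to the incline. Weight components: W sin 40° = 90.71 N down-slope, W cos 40° = 108.1 N into the surface.
Along incline: T cos 11° = W sin 40° → T = 92.41 N.
Perpendicular: N = W cos 40° − T sin 11° = 90.47 N.

N ≈ 90.5 N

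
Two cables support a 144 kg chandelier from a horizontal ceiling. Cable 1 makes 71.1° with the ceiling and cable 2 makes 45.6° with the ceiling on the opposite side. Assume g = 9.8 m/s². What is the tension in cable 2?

Weight W = 144 × 9.8 = 1411 N acts straight down.
Horizontal: T_1 cos 71.1° = T_2 cos 45.6°  →  T_1 = 2.16 T_2.
Vertical: T_1 sin 71.1° + T_2 sin 45.6° = 1411.
Substituting the horizontal relation into the vertical equation gives 2.758 T_2 = 1411, so T_2 = 511.7 N.

T_2 ≈ 512 N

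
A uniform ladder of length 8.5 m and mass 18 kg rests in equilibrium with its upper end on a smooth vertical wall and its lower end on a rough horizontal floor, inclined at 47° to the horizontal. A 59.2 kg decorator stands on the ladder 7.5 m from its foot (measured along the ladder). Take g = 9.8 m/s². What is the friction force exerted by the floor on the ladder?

f ≈ 560 N

Torques about the foot: N_wall · 8.5 sin 47° = 18×9.8×4.25 cos 47° + 59.2×9.8×7.5 cos 47° → N_wall = 559.61 N.
ΣF_x = 0: f_floor = N_wall = 559.61 N.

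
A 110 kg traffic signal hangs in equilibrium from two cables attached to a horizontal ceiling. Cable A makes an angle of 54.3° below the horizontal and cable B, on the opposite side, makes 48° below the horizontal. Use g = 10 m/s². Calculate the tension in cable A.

T_A ≈ 753 N

Weight W = 110 × 10 = 1100 N acts straight down.
Horizontal: T_A cos 54.3° = T_B cos 48°  →  T_B = 0.8721 T_A.
Vertical: T_A sin 54.3° + T_B sin 48° = 1100.
Substituting the horizontal relation into the vertical equation gives 1.46 T_A = 1100, so T_A = 753.3 N.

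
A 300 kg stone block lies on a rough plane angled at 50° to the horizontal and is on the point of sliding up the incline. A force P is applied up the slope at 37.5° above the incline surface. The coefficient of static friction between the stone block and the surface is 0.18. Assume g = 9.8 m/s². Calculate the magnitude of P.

P ≈ 2870 N

On the verge of sliding up the incline, friction equals μN and acts down the slope.
Perpendicular: N + P sin 37.5° = W cos 50° = 1890 N.
Along incline: P cos 37.5° = W sin 50° + μN  with W sin 50° = 2252 N.
Solving the pair for P and N: P = 2871 N, N = 142 N (and f = μN = 25.56 N).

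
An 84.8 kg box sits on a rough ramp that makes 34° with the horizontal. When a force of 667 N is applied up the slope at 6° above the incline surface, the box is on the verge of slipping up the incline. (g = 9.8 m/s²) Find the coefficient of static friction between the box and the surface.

μ ≈ 0.321

On the verge of sliding up the incline, friction is at its maximum μN and acts down the slope.
Perpendicular to incline: N = W cos 34° − P sin 6° = 689 − 69.72 = 619.2 N.
Along incline: P cos 6° − μN = W sin 34° → μ = −(W sin 34° − P cos 6°) / N = 0.3208.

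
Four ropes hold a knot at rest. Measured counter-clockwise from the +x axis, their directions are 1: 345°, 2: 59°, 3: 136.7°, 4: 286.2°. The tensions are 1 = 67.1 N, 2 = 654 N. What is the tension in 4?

Resolve: ΣF_x = 67.1 cos 345° + 654 cos 59° + T_3 cos 136.7° + T_4 cos 286.2° = 0.
        ΣF_y = 67.1 sin 345° + 654 sin 59° + T_3 sin 136.7° + T_4 sin 286.2° = 0.
The known terms sum to (401.6, 543.2) N, so -0.7278 T_3 + 0.2790 T_4 = -401.6 and 0.6858 T_3 − 0.9603 T_4 = -543.2.
Solving simultaneously: T_3 = 1059 N, T_4 = 1322 N.

T_4 ≈ 1320 N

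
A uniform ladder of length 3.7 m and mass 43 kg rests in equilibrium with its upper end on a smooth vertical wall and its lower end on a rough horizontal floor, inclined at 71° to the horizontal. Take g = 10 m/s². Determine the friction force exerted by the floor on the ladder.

f ≈ 74 N

Torques about the foot: N_wall · 3.7 sin 71° = 43×10×1.85 cos 71° → N_wall = 74.03 N.
ΣF_x = 0: f_floor = N_wall = 74.03 N.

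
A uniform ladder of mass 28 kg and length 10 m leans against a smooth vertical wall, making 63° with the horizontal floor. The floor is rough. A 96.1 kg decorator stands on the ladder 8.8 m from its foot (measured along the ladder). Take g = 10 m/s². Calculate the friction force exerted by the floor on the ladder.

Torques about the foot: N_wall · 10 sin 63° = 28×10×5 cos 63° + 96.1×10×8.8 cos 63° → N_wall = 502.23 N.
ΣF_x = 0: f_floor = N_wall = 502.23 N.

f ≈ 502 N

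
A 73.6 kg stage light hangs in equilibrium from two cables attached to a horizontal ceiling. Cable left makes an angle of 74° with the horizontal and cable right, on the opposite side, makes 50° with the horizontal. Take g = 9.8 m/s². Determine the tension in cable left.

T_left ≈ 559 N

Weight W = 73.6 × 9.8 = 721.3 N acts straight down.
Horizontal: T_left cos 74° = T_right cos 50°  →  T_right = 0.4288 T_left.
Vertical: T_left sin 74° + T_right sin 50° = 721.3.
Substituting the horizontal relation into the vertical equation gives 1.29 T_left = 721.3, so T_left = 559.2 N.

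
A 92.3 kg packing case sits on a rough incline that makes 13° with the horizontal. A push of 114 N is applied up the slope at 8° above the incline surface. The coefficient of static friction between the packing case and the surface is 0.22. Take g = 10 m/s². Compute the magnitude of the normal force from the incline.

N ≈ 883 N

Axes along / perpendicular to the incline. W sin 13° = 207.6 N down-slope; W cos 13° = 899.3 N into the surface.
Perpendicular: N = W cos 13° − P sin 8° = 899.3 − 15.87 = 883.5 N.
Along incline: P cos 8° + f = W sin 13° (friction acts up-slope) → f = 207.6 − 112.9 = 94.74 N.
|f| = 94.74 N ≤ μN = 194.4 N, so the packing case is indeed static.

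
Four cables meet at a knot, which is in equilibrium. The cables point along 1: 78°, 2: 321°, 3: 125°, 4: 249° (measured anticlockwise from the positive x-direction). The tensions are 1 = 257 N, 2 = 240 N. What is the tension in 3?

Resolve: ΣF_x = 257 cos 78° + 240 cos 321° + T_3 cos 125° + T_4 cos 249° = 0.
        ΣF_y = 257 sin 78° + 240 sin 321° + T_3 sin 125° + T_4 sin 249° = 0.
The known terms sum to (239.9, 100.3) N, so -0.5736 T_3 − 0.3584 T_4 = -239.9 and 0.8192 T_3 − 0.9336 T_4 = -100.3.
Solving simultaneously: T_3 = 226.8 N, T_4 = 306.5 N.

T_3 ≈ 227 N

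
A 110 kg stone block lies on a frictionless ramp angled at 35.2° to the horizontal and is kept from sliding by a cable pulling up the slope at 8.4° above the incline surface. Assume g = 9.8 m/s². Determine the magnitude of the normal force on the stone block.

N ≈ 789 N

Take axes along and perpendicular to the incline. Weight components: W sin 35.2° = 621.4 N down-slope, W cos 35.2° = 880.9 N into the surface.
Along incline: T cos 8.4° = W sin 35.2° → T = 628.1 N.
Perpendicular: N = W cos 35.2° − T sin 8.4° = 789.1 N.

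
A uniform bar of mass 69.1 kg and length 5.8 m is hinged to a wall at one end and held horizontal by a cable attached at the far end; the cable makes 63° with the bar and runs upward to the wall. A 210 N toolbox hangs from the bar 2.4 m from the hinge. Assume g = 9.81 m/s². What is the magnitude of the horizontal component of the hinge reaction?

H_x ≈ 217 N

Take torques about the hinge: T sin 63° · 5.8 = 69.1×9.81×2.9 + 210×2.4 = 2469.8 N·m.
So T = 2469.8 / (0.8910 × 5.8) = 477.92 N.
ΣF_x = 0: H_x = T cos 63° = 216.97 N.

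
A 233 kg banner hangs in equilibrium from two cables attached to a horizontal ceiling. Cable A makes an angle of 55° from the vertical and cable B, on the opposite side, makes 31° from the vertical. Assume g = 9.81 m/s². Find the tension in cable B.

Angles from the horizontal: cable A is 90° − 55° = 35°, cable B is 90° − 31° = 59°.
Weight W = 233 × 9.81 = 2286 N acts straight down.
Horizontal: T_A cos 35° = T_B cos 59°  →  T_A = 0.6287 T_B.
Vertical: T_A sin 35° + T_B sin 59° = 2286.
Substituting the horizontal relation into the vertical equation gives 1.218 T_B = 2286, so T_B = 1877 N.

T_B ≈ 1880 N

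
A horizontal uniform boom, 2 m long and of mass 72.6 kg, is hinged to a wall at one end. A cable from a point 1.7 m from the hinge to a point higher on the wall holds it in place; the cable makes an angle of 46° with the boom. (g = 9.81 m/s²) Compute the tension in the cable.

T ≈ 582 N

Take torques about the hinge: T sin 46° · 1.7 = 72.6×9.81×1 = 712.21 N·m.
So T = 712.21 / (0.7193 × 1.7) = 582.4 N.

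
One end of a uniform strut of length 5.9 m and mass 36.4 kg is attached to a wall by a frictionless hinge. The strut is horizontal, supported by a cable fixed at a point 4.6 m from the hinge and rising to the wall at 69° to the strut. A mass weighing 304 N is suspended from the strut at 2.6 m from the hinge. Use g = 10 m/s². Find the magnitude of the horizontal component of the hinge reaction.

H_x ≈ 156 N

Take torques about the hinge: T sin 69° · 4.6 = 36.4×10×2.95 + 304×2.6 = 1864.2 N·m.
So T = 1864.2 / (0.9336 × 4.6) = 434.09 N.
ΣF_x = 0: H_x = T cos 69° = 155.57 N.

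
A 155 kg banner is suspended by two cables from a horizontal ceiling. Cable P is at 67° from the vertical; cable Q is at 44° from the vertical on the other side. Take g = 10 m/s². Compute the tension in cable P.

T_P ≈ 1150 N

Angles from the horizontal: cable P is 90° − 67° = 23°, cable Q is 90° − 44° = 46°.
Weight W = 155 × 10 = 1550 N acts straight down.
Horizontal: T_P cos 23° = T_Q cos 46°  →  T_Q = 1.325 T_P.
Vertical: T_P sin 23° + T_Q sin 46° = 1550.
Substituting the horizontal relation into the vertical equation gives 1.344 T_P = 1550, so T_P = 1153 N.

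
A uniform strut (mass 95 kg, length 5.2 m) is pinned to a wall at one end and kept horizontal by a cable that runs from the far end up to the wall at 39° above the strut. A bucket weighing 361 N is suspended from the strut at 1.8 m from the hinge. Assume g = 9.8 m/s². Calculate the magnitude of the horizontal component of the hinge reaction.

Take torques about the hinge: T sin 39° · 5.2 = 95×9.8×2.6 + 361×1.8 = 3070.4 N·m.
So T = 3070.4 / (0.6293 × 5.2) = 938.25 N.
ΣF_x = 0: H_x = T cos 39° = 729.16 N.

H_x ≈ 729 N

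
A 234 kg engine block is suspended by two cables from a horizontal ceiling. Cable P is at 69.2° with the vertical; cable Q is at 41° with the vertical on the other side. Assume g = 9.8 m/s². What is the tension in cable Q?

Angles from the horizontal: cable P is 90° − 69.2° = 20.8°, cable Q is 90° − 41° = 49°.
Weight W = 234 × 9.8 = 2293 N acts straight down.
Horizontal: T_P cos 20.8° = T_Q cos 49°  →  T_P = 0.7018 T_Q.
Vertical: T_P sin 20.8° + T_Q sin 49° = 2293.
Substituting the horizontal relation into the vertical equation gives 1.004 T_Q = 2293, so T_Q = 2284 N.

T_Q ≈ 2280 N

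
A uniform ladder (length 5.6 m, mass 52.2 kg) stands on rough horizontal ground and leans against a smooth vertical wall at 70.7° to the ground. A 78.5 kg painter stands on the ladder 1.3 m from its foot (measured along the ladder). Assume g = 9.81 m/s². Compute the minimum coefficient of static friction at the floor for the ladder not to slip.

ΣF_y = 0: N_floor = 52.2×9.81 + 78.5×9.81 = 1282.2 N.
Torques about the foot: N_wall · 5.6 sin 70.7° = 52.2×9.81×2.8 cos 70.7° + 78.5×9.81×1.3 cos 70.7° → N_wall = 152.27 N.
ΣF_x = 0: f_floor = N_wall = 152.27 N.
μ_min = f_floor / N_floor = 152.27 / 1282.2 = 0.1188.

μ_min ≈ 0.119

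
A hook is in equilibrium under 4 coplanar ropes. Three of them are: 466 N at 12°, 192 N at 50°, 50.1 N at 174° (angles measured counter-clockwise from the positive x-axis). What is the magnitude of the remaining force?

Sum the known components: ΣF_x = 529.4 N, ΣF_y = 249.2 N.
For equilibrium the remaining force must supply (−ΣF_x, −ΣF_y) = (-529.4, -249.2) N.
Magnitude = √((-529.4)² + (-249.2)²) = 585.1 N; direction = atan2(-249.2, -529.4) = 205.2°.

F ≈ 585 N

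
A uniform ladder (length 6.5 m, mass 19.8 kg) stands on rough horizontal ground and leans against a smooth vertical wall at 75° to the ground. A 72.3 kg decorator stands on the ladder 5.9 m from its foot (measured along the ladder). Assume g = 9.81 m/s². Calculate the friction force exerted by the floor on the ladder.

f ≈ 199 N

Torques about the foot: N_wall · 6.5 sin 75° = 19.8×9.81×3.25 cos 75° + 72.3×9.81×5.9 cos 75° → N_wall = 198.53 N.
ΣF_x = 0: f_floor = N_wall = 198.53 N.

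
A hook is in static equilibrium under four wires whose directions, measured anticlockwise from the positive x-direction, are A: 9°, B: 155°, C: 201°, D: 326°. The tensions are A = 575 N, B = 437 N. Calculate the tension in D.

T_D ≈ 238 N

Resolve: ΣF_x = 575 cos 9° + 437 cos 155° + T_C cos 201° + T_D cos 326° = 0.
        ΣF_y = 575 sin 9° + 437 sin 155° + T_C sin 201° + T_D sin 326° = 0.
The known terms sum to (171.9, 274.6) N, so -0.9336 T_C + 0.8290 T_D = -171.9 and -0.3584 T_C − 0.5592 T_D = -274.6.
Solving simultaneously: T_C = 395.3 N, T_D = 237.8 N.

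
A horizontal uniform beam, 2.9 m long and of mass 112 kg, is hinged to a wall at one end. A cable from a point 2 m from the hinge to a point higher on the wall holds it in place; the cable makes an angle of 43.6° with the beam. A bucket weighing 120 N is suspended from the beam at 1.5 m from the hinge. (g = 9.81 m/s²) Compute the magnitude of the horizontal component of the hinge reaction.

Take torques about the hinge: T sin 43.6° · 2 = 112×9.81×1.45 + 120×1.5 = 1773.1 N·m.
So T = 1773.1 / (0.6896 × 2) = 1285.6 N.
ΣF_x = 0: H_x = T cos 43.6° = 930.99 N.

H_x ≈ 931 N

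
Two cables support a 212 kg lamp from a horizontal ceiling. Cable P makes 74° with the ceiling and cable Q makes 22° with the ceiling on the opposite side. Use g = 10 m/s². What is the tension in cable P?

Weight W = 212 × 10 = 2120 N acts straight down.
Horizontal: T_P cos 74° = T_Q cos 22°  →  T_Q = 0.2973 T_P.
Vertical: T_P sin 74° + T_Q sin 22° = 2120.
Substituting the horizontal relation into the vertical equation gives 1.073 T_P = 2120, so T_P = 1976 N.

T_P ≈ 1980 N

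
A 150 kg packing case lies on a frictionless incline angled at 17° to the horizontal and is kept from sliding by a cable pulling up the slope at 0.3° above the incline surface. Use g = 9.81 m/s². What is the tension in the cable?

T ≈ 430 N

Take axes along and perpendicular to the incline. Weight components: W sin 17° = 430.2 N down-slope, W cos 17° = 1407 N into the surface.
Along incline: T cos 0.3° = W sin 17° → T = 430.2 N.
Perpendicular: N = W cos 17° − T sin 0.3° = 1405 N.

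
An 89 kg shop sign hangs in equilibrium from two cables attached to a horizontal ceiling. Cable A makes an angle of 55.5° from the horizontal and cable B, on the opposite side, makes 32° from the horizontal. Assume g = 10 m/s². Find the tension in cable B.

T_B ≈ 505 N

Weight W = 89 × 10 = 890 N acts straight down.
Horizontal: T_A cos 55.5° = T_B cos 32°  →  T_A = 1.497 T_B.
Vertical: T_A sin 55.5° + T_B sin 32° = 890.
Substituting the horizontal relation into the vertical equation gives 1.764 T_B = 890, so T_B = 504.6 N.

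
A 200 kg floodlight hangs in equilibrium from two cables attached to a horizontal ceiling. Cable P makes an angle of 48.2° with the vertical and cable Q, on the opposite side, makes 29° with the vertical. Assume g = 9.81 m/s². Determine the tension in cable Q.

Angles from the horizontal: cable P is 90° − 48.2° = 41.8°, cable Q is 90° − 29° = 61°.
Weight W = 200 × 9.81 = 1962 N acts straight down.
Horizontal: T_P cos 41.8° = T_Q cos 61°  →  T_P = 0.6503 T_Q.
Vertical: T_P sin 41.8° + T_Q sin 61° = 1962.
Substituting the horizontal relation into the vertical equation gives 1.308 T_Q = 1962, so T_Q = 1500 N.

T_Q ≈ 1500 N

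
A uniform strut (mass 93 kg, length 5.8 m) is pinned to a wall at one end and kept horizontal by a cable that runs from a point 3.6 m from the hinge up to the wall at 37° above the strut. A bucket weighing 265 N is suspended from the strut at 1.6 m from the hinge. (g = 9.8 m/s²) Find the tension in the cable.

T ≈ 1420 N

Take torques about the hinge: T sin 37° · 3.6 = 93×9.8×2.9 + 265×1.6 = 3067.1 N·m.
So T = 3067.1 / (0.6018 × 3.6) = 1415.7 N.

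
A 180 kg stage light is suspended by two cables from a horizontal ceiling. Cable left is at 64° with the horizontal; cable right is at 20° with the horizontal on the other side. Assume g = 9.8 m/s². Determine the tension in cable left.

T_left ≈ 1670 N

Weight W = 180 × 9.8 = 1764 N acts straight down.
Horizontal: T_left cos 64° = T_right cos 20°  →  T_right = 0.4665 T_left.
Vertical: T_left sin 64° + T_right sin 20° = 1764.
Substituting the horizontal relation into the vertical equation gives 1.058 T_left = 1764, so T_left = 1667 N.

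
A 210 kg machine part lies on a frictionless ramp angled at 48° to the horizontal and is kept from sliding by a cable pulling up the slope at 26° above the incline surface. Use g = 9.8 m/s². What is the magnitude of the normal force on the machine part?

Take axes along and perpendicular to the incline. Weight components: W sin 48° = 1529 N down-slope, W cos 48° = 1377 N into the surface.
Along incline: T cos 26° = W sin 48° → T = 1702 N.
Perpendicular: N = W cos 48° − T sin 26° = 631.1 N.

N ≈ 631 N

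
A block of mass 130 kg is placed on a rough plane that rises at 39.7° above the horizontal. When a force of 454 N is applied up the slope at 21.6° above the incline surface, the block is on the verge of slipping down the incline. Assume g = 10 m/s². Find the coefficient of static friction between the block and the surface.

On the verge of sliding down the incline, friction is at its maximum μN and acts up the slope.
Perpendicular to incline: N = W cos 39.7° − P sin 21.6° = 1000 − 167.1 = 833.1 N.
Along incline: P cos 21.6° + μN = W sin 39.7° → μ = (W sin 39.7° − P cos 21.6°) / N = 0.4901.

μ ≈ 0.490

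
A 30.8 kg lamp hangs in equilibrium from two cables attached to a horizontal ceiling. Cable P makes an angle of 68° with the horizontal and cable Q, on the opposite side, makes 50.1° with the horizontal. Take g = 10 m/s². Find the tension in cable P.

Weight W = 30.8 × 10 = 308 N acts straight down.
Horizontal: T_P cos 68° = T_Q cos 50.1°  →  T_Q = 0.584 T_P.
Vertical: T_P sin 68° + T_Q sin 50.1° = 308.
Substituting the horizontal relation into the vertical equation gives 1.375 T_P = 308, so T_P = 224 N.

T_P ≈ 224 N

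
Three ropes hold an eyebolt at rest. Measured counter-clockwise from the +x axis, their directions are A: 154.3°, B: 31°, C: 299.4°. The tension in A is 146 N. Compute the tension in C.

Resolve: ΣF_x = 146 cos 154.3° + T_B cos 31° + T_C cos 299.4° = 0.
        ΣF_y = 146 sin 154.3° + T_B sin 31° + T_C sin 299.4° = 0.
The known terms sum to (-131.6, 63.31) N, so 0.8572 T_B + 0.4909 T_C = 131.6 and 0.5150 T_B − 0.8712 T_C = -63.31.
Solving simultaneously: T_B = 83.57 N, T_C = 122.1 N.

T_C ≈ 122 N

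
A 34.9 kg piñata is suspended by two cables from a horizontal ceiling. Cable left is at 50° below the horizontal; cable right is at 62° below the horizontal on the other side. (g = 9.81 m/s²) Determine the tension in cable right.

Weight W = 34.9 × 9.81 = 342.4 N acts straight down.
Horizontal: T_left cos 50° = T_right cos 62°  →  T_left = 0.7304 T_right.
Vertical: T_left sin 50° + T_right sin 62° = 342.4.
Substituting the horizontal relation into the vertical equation gives 1.442 T_right = 342.4, so T_right = 237.4 N.

T_right ≈ 237 N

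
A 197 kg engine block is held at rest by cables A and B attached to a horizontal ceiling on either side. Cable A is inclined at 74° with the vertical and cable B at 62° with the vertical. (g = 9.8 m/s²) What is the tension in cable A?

T_A ≈ 2450 N

Angles from the horizontal: cable A is 90° − 74° = 16°, cable B is 90° − 62° = 28°.
Weight W = 197 × 9.8 = 1931 N acts straight down.
Horizontal: T_A cos 16° = T_B cos 28°  →  T_B = 1.089 T_A.
Vertical: T_A sin 16° + T_B sin 28° = 1931.
Substituting the horizontal relation into the vertical equation gives 0.7867 T_A = 1931, so T_A = 2454 N.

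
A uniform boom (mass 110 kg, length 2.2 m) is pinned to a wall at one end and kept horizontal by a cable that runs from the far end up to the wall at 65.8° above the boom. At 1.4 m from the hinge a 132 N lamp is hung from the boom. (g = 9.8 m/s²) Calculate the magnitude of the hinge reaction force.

|H| ≈ 650 N

Take torques about the hinge: T sin 65.8° · 2.2 = 110×9.8×1.1 + 132×1.4 = 1370.6 N·m.
So T = 1370.6 / (0.9121 × 2.2) = 683.02 N.
ΣF_x = 0: H_x = T cos 65.8° = 279.99 N.
ΣF_y = 0: H_y = (110×9.8 + 132) − T sin 65.8° = 1210 − 623 = 587 N.
|H| = √(H_x² + H_y²) = √((279.99)² + (587)²) = 650.36 N.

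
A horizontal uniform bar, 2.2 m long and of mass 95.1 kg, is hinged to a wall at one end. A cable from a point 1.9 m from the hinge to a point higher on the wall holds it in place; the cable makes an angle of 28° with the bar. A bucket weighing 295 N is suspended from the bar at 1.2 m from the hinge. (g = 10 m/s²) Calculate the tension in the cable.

T ≈ 1570 N

Take torques about the hinge: T sin 28° · 1.9 = 95.1×10×1.1 + 295×1.2 = 1400.1 N·m.
So T = 1400.1 / (0.4695 × 1.9) = 1569.6 N.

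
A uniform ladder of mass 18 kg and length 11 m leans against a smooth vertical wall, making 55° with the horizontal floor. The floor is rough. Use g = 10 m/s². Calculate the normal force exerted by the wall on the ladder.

N_wall ≈ 63 N

Torques about the foot: N_wall · 11 sin 55° = 18×10×5.5 cos 55° → N_wall = 63.019 N.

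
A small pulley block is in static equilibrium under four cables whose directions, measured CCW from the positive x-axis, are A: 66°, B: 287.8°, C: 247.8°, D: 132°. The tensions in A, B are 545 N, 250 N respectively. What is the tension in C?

Resolve: ΣF_x = 545 cos 66° + 250 cos 287.8° + T_C cos 247.8° + T_D cos 132° = 0.
        ΣF_y = 545 sin 66° + 250 sin 287.8° + T_C sin 247.8° + T_D sin 132° = 0.
The known terms sum to (298.1, 259.8) N, so -0.3778 T_C − 0.6691 T_D = -298.1 and -0.9259 T_C + 0.7431 T_D = -259.8.
Solving simultaneously: T_C = 439.2 N, T_D = 197.5 N.

T_C ≈ 439 N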